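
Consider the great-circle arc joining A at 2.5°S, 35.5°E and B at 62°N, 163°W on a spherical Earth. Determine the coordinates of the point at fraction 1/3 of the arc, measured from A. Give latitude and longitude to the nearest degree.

The haversine formula gives a central angle δ ≈ 2.075 rad (118.9°) between the endpoints.
Interpolate at f = 1/3 with slerp weights a = sin((1−f)δ)/sin δ ≈ 1.122, b = sin(fδ)/sin δ ≈ 0.729.
p = a·p₁ + b·p₂ ≈ (0.586, 0.551, 0.594); φ = arcsin(p_z) ≈ 36.47°, λ = atan2(p_y, p_x) ≈ 43.26°.

≈ 36°N, 43°E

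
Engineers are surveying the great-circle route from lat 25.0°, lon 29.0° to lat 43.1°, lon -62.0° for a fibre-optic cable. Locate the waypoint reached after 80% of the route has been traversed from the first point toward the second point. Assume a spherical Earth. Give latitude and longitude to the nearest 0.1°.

Convert each endpoint to a unit vector on the sphere (x = cos φ cos λ, y = cos φ sin λ, z = sin φ).
The central angle between the endpoints is δ = arccos(p₁·p₂) ≈ 1.290 rad (73.9°).
Interpolate at f = 0.80 with slerp weights a = sin((1−f)δ)/sin δ ≈ 0.266, b = sin(fδ)/sin δ ≈ 0.893.
p = a·p₁ + b·p₂ ≈ (0.517, -0.459, 0.723); φ = arcsin(p_z) ≈ 46.27°, λ = atan2(p_y, p_x) ≈ -41.63°.

≈ lat 46.3°, lon -41.6°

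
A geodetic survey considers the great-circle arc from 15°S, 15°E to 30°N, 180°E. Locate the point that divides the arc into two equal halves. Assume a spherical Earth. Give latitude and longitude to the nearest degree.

≈ 43°N, 75°E

From cos δ = sin φ₁ sin φ₂ + cos φ₁ cos φ₂ cos Δλ, the central angle is δ ≈ 2.786 rad (159.6°).
Interpolate at f = 1/2 with slerp weights a = sin((1−f)δ)/sin δ ≈ 2.827, b = sin(fδ)/sin δ ≈ 2.827.
p = a·p₁ + b·p₂ ≈ (0.189, 0.707, 0.682); φ = arcsin(p_z) ≈ 42.98°, λ = atan2(p_y, p_x) ≈ 75.00°.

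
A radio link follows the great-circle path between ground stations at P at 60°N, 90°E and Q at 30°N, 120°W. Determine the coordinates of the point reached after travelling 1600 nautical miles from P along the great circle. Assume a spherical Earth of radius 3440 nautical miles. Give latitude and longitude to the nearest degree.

≈ 77°N, 154°E

Write both endpoints as unit vectors p₁, p₂ with components (cos φ cos λ, cos φ sin λ, sin φ).
The central angle between the endpoints is δ = arccos(p₁·p₂) ≈ 1.513 rad (86.7°). The total great-circle distance is δ·R ≈ 1.513 × 3440 ≈ 5204 nmi, so the target fraction is f = 1600/5204 ≈ 0.307.
Interpolate at f ≈ 0.307 with slerp weights a = sin((1−f)δ)/sin δ ≈ 0.868, b = sin(fδ)/sin δ ≈ 0.449.
p = a·p₁ + b·p₂ ≈ (-0.195, 0.097, 0.976); φ = arcsin(p_z) ≈ 77.45°, λ = atan2(p_y, p_x) ≈ 153.53°.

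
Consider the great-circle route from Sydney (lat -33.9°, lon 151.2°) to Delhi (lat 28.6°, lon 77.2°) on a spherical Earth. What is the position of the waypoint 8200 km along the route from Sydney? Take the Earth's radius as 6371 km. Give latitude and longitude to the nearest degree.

Convert each endpoint to a unit vector on the sphere (x = cos φ cos λ, y = cos φ sin λ, z = sin φ).
The central angle between the endpoints is δ = arccos(p₁·p₂) ≈ 1.637 rad (93.8°). The total great-circle distance is δ·R ≈ 1.637 × 6371 ≈ 10429 km, so the target fraction is f = 8200/10429 ≈ 0.786.
Interpolate at f ≈ 0.786 with slerp weights a = sin((1−f)δ)/sin δ ≈ 0.344, b = sin(fδ)/sin δ ≈ 0.962.
p = a·p₁ + b·p₂ ≈ (-0.063, 0.961, 0.269); φ = arcsin(p_z) ≈ 15.60°, λ = atan2(p_y, p_x) ≈ 93.73°.

≈ lat 16°, lon 94°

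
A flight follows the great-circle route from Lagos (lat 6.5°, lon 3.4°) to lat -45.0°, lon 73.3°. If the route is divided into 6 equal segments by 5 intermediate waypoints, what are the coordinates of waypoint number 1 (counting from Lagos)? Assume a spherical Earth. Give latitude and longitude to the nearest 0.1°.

≈ lat -3.5°, lon 12.4°

Convert each endpoint to a unit vector on the sphere (x = cos φ cos λ, y = cos φ sin λ, z = sin φ).
The central angle between the endpoints is δ = arccos(p₁·p₂) ≈ 1.409 rad (80.7°).
Interpolate at f = 1/6 with slerp weights a = sin((1−f)δ)/sin δ ≈ 0.935, b = sin(fδ)/sin δ ≈ 0.236.
p = a·p₁ + b·p₂ ≈ (0.975, 0.215, -0.061); φ = arcsin(p_z) ≈ -3.49°, λ = atan2(p_y, p_x) ≈ 12.42°.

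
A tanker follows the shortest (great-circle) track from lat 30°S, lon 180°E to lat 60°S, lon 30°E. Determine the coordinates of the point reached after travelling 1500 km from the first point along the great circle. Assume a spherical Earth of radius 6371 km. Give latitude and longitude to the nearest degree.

≈ lat 43°S, lon 175°E

Convert each endpoint to a unit vector on the sphere (x = cos φ cos λ, y = cos φ sin λ, z = sin φ).
The central angle between the endpoints is δ = arccos(p₁·p₂) ≈ 1.513 rad (86.7°). The total great-circle distance is δ·R ≈ 1.513 × 6371 ≈ 9638 km, so the target fraction is f = 1500/9638 ≈ 0.156.
Interpolate at f ≈ 0.156 with slerp weights a = sin((1−f)δ)/sin δ ≈ 0.959, b = sin(fδ)/sin δ ≈ 0.234.
p = a·p₁ + b·p₂ ≈ (-0.729, 0.058, -0.682); φ = arcsin(p_z) ≈ -42.98°, λ = atan2(p_y, p_x) ≈ 175.42°.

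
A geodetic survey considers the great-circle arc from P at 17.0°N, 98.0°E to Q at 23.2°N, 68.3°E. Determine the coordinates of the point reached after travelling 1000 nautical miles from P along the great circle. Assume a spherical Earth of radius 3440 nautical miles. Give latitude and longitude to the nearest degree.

From cos δ = sin φ₁ sin φ₂ + cos φ₁ cos φ₂ cos Δλ, the central angle is δ ≈ 0.498 rad (28.5°). The total great-circle distance is δ·R ≈ 0.498 × 3440 ≈ 1712 nmi, so the target fraction is f = 1000/1712 ≈ 0.584.
Interpolate at f ≈ 0.584 with slerp weights a = sin((1−f)δ)/sin δ ≈ 0.431, b = sin(fδ)/sin δ ≈ 0.600.
p = a·p₁ + b·p₂ ≈ (0.147, 0.920, 0.362); φ = arcsin(p_z) ≈ 21.25°, λ = atan2(p_y, p_x) ≈ 80.94°.

≈ 21°N, 81°E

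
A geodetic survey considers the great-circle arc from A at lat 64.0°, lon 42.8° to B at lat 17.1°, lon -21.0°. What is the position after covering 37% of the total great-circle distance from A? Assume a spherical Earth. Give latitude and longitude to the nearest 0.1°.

Write both endpoints as unit vectors p₁, p₂ with components (cos φ cos λ, cos φ sin λ, sin φ).
The central angle between the endpoints is δ = arccos(p₁·p₂) ≈ 1.105 rad (63.3°).
Interpolate at f = 0.37 with slerp weights a = sin((1−f)δ)/sin δ ≈ 0.718, b = sin(fδ)/sin δ ≈ 0.445.
p = a·p₁ + b·p₂ ≈ (0.628, 0.061, 0.776); φ = arcsin(p_z) ≈ 50.89°, λ = atan2(p_y, p_x) ≈ 5.58°.

≈ lat 50.9°, lon 5.6°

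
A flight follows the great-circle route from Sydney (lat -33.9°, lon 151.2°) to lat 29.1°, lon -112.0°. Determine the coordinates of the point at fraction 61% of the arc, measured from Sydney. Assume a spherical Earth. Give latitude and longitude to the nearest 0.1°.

≈ lat 4.2°, lon -149.3°

The haversine formula gives a central angle δ ≈ 1.936 rad (110.9°) between the endpoints.
Interpolate at f = 0.61 with slerp weights a = sin((1−f)δ)/sin δ ≈ 0.734, b = sin(fδ)/sin δ ≈ 0.990.
p = a·p₁ + b·p₂ ≈ (-0.858, -0.509, 0.072); φ = arcsin(p_z) ≈ 4.15°, λ = atan2(p_y, p_x) ≈ -149.32°.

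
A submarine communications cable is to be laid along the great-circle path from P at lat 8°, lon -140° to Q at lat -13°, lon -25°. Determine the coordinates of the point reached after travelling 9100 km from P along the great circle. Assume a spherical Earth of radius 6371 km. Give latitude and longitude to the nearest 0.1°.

From cos δ = sin φ₁ sin φ₂ + cos φ₁ cos φ₂ cos Δλ, the central angle is δ ≈ 2.025 rad (116.0°). The total great-circle distance is δ·R ≈ 2.025 × 6371 ≈ 12904 km, so the target fraction is f = 9100/12904 ≈ 0.705.
Interpolate at f ≈ 0.705 with slerp weights a = sin((1−f)δ)/sin δ ≈ 0.626, b = sin(fδ)/sin δ ≈ 1.102.
p = a·p₁ + b·p₂ ≈ (0.498, -0.852, -0.161); φ = arcsin(p_z) ≈ -9.25°, λ = atan2(p_y, p_x) ≈ -59.68°.

≈ lat -9.3°, lon -59.7°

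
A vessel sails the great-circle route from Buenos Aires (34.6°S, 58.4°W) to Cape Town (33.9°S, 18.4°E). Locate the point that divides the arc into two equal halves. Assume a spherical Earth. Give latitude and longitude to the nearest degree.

The haversine formula gives a central angle δ ≈ 1.078 rad (61.8°) between the endpoints.
Interpolate at f = 1/2 with slerp weights a = sin((1−f)δ)/sin δ ≈ 0.583, b = sin(fδ)/sin δ ≈ 0.583.
p = a·p₁ + b·p₂ ≈ (0.710, -0.256, -0.656); φ = arcsin(p_z) ≈ -40.98°, λ = atan2(p_y, p_x) ≈ -19.81°.

≈ 41°S, 20°W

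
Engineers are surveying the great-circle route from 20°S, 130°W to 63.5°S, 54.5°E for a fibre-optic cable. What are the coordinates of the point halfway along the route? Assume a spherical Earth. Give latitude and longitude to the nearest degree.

From cos δ = sin φ₁ sin φ₂ + cos φ₁ cos φ₂ cos Δλ, the central angle is δ ≈ 1.683 rad (96.4°).
Interpolate at f = 1/2 with slerp weights a = sin((1−f)δ)/sin δ ≈ 0.750, b = sin(fδ)/sin δ ≈ 0.750.
p = a·p₁ + b·p₂ ≈ (-0.259, -0.268, -0.928); φ = arcsin(p_z) ≈ -68.15°, λ = atan2(p_y, p_x) ≈ -134.05°.

≈ 68°S, 134°W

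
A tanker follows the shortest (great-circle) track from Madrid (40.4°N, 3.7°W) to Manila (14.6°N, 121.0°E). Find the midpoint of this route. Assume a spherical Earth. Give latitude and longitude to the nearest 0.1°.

≈ 47.6°N, 71.5°E

The haversine formula gives a central angle δ ≈ 1.830 rad (104.8°) between the endpoints.
Interpolate at f = 1/2 with slerp weights a = sin((1−f)δ)/sin δ ≈ 0.820, b = sin(fδ)/sin δ ≈ 0.820.
p = a·p₁ + b·p₂ ≈ (0.214, 0.640, 0.738); φ = arcsin(p_z) ≈ 47.56°, λ = atan2(p_y, p_x) ≈ 71.47°.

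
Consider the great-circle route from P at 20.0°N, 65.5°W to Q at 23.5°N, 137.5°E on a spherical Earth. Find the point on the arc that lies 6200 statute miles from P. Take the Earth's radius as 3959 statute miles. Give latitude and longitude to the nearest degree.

≈ 56°N, 173°E

Write both endpoints as unit vectors p₁, p₂ with components (cos φ cos λ, cos φ sin λ, sin φ).
The central angle between the endpoints is δ = arccos(p₁·p₂) ≈ 2.287 rad (131.1°). The total great-circle distance is δ·R ≈ 2.287 × 3959 ≈ 9056 mi, so the target fraction is f = 6200/9056 ≈ 0.685.
Interpolate at f ≈ 0.685 with slerp weights a = sin((1−f)δ)/sin δ ≈ 0.876, b = sin(fδ)/sin δ ≈ 1.326.
p = a·p₁ + b·p₂ ≈ (-0.555, 0.073, 0.828); φ = arcsin(p_z) ≈ 55.94°, λ = atan2(p_y, p_x) ≈ 172.54°.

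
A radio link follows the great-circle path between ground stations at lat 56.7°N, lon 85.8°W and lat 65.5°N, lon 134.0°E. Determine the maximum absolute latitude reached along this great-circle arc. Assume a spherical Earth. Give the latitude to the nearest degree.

The great circle lies in the plane with unit normal n̂ = (p₁ × p₂)/|p₁ × p₂|.
Here n̂_z ≈ -0.180; the vertex latitude is φ_max = arccos|n̂_z| ≈ 79.6°.

≈ 80°N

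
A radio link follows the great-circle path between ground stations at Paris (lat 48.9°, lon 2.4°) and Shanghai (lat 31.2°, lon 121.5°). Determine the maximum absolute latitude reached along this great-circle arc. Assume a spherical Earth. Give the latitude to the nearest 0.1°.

The great circle lies in the plane with unit normal n̂ = (p₁ × p₂)/|p₁ × p₂|.
Here n̂_z ≈ +0.495; the vertex latitude is φ_max = arccos|n̂_z| ≈ 60.3°.

≈ 60.3°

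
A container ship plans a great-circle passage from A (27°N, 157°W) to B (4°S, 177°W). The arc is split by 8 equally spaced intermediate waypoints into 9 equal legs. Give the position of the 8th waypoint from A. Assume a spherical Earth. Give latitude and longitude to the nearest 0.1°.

From cos δ = sin φ₁ sin φ₂ + cos φ₁ cos φ₂ cos Δλ, the central angle is δ ≈ 0.638 rad (36.5°).
Interpolate at f = 8/9 with slerp weights a = sin((1−f)δ)/sin δ ≈ 0.119, b = sin(fδ)/sin δ ≈ 0.902.
p = a·p₁ + b·p₂ ≈ (-0.996, -0.088, -0.009); φ = arcsin(p_z) ≈ -0.51°, λ = atan2(p_y, p_x) ≈ -174.92°.

≈ (0.5°S, 174.9°W)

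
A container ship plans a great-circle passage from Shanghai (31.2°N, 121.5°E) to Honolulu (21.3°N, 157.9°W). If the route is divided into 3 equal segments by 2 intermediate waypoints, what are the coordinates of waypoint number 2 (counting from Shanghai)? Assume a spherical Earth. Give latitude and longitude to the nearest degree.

≈ (30°N, 178°E)

Convert each endpoint to a unit vector on the sphere (x = cos φ cos λ, y = cos φ sin λ, z = sin φ).
The central angle between the endpoints is δ = arccos(p₁·p₂) ≈ 1.247 rad (71.4°).
Interpolate at f = 2/3 with slerp weights a = sin((1−f)δ)/sin δ ≈ 0.426, b = sin(fδ)/sin δ ≈ 0.779.
p = a·p₁ + b·p₂ ≈ (-0.863, 0.037, 0.504); φ = arcsin(p_z) ≈ 30.25°, λ = atan2(p_y, p_x) ≈ 177.51°.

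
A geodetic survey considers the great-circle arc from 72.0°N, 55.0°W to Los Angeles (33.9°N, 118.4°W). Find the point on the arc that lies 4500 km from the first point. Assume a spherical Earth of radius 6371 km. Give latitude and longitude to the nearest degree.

≈ 43°N, 114°W

The haversine formula gives a central angle δ ≈ 0.869 rad (49.8°) between the endpoints. The total great-circle distance is δ·R ≈ 0.869 × 6371 ≈ 5539 km, so the target fraction is f = 4500/5539 ≈ 0.812.
Interpolate at f ≈ 0.812 with slerp weights a = sin((1−f)δ)/sin δ ≈ 0.213, b = sin(fδ)/sin δ ≈ 0.850.
p = a·p₁ + b·p₂ ≈ (-0.298, -0.674, 0.676); φ = arcsin(p_z) ≈ 42.53°, λ = atan2(p_y, p_x) ≈ -113.83°.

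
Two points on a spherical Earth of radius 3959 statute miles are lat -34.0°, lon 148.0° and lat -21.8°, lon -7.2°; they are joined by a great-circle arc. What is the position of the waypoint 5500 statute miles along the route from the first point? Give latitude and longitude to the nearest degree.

From cos δ = sin φ₁ sin φ₂ + cos φ₁ cos φ₂ cos Δλ, the central angle is δ ≈ 2.084 rad (119.4°). The total great-circle distance is δ·R ≈ 2.084 × 3959 ≈ 8251 mi, so the target fraction is f = 5500/8251 ≈ 0.667.
Interpolate at f ≈ 0.667 with slerp weights a = sin((1−f)δ)/sin δ ≈ 0.735, b = sin(fδ)/sin δ ≈ 1.129.
p = a·p₁ + b·p₂ ≈ (0.523, 0.192, -0.830); φ = arcsin(p_z) ≈ -56.13°, λ = atan2(p_y, p_x) ≈ 20.10°.

≈ lat -56°, lon 20°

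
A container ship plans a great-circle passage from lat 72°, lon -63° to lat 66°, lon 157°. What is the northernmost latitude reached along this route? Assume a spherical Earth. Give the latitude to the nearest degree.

≈ 83°

The great circle lies in the plane with unit normal n̂ = (p₁ × p₂)/|p₁ × p₂|.
Here n̂_z ≈ -0.127; the vertex latitude is φ_max = arccos|n̂_z| ≈ 82.7°.
Check via Clairaut: cos φ_max = |cos φ₁| · sin C = cos(72.0°)·sin(24.3°) ≈ 0.127, again giving ≈ 82.7°.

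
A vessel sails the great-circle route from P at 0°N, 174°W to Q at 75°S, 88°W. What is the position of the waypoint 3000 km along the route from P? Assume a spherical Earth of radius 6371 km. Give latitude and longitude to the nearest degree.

≈ 26°S, 167°W

Convert each endpoint to a unit vector on the sphere (x = cos φ cos λ, y = cos φ sin λ, z = sin φ).
The central angle between the endpoints is δ = arccos(p₁·p₂) ≈ 1.553 rad (89.0°). The total great-circle distance is δ·R ≈ 1.553 × 6371 ≈ 9893 km, so the target fraction is f = 3000/9893 ≈ 0.303.
Interpolate at f ≈ 0.303 with slerp weights a = sin((1−f)δ)/sin δ ≈ 0.883, b = sin(fδ)/sin δ ≈ 0.454.
p = a·p₁ + b·p₂ ≈ (-0.874, -0.210, -0.438); φ = arcsin(p_z) ≈ -25.99°, λ = atan2(p_y, p_x) ≈ -166.51°.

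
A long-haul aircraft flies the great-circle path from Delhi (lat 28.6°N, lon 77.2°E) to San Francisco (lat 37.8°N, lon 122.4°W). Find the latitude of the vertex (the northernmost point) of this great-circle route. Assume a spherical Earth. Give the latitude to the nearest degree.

The great circle lies in the plane with unit normal n̂ = (p₁ × p₂)/|p₁ × p₂|.
Here n̂_z ≈ +0.249; the vertex latitude is φ_max = arccos|n̂_z| ≈ 75.6°.

≈ 76°N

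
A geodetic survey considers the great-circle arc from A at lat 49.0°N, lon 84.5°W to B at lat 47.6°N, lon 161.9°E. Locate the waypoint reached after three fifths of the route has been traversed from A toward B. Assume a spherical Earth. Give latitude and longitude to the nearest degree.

≈ lat 63°N, lon 158°W

Write both endpoints as unit vectors p₁, p₂ with components (cos φ cos λ, cos φ sin λ, sin φ).
The central angle between the endpoints is δ = arccos(p₁·p₂) ≈ 1.181 rad (67.7°).
Interpolate at f = 3/5 with slerp weights a = sin((1−f)δ)/sin δ ≈ 0.492, b = sin(fδ)/sin δ ≈ 0.704.
p = a·p₁ + b·p₂ ≈ (-0.420, -0.174, 0.891); φ = arcsin(p_z) ≈ 62.97°, λ = atan2(p_y, p_x) ≈ -157.51°.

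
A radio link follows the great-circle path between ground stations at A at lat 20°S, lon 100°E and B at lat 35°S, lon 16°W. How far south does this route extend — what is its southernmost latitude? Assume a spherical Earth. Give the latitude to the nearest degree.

≈ 46°S

The great circle lies in the plane with unit normal n̂ = (p₁ × p₂)/|p₁ × p₂|.
Here n̂_z ≈ -0.699; the vertex latitude is φ_max = arccos|n̂_z| ≈ 45.7°.
Check via Clairaut: cos φ_max = |cos φ₁| · sin C = cos(20.0°)·sin(132.0°) ≈ 0.699, again giving ≈ 45.7°.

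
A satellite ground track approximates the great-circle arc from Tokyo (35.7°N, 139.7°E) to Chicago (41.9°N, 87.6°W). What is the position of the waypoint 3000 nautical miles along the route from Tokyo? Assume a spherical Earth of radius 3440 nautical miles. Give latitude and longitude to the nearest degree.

Convert each endpoint to a unit vector on the sphere (x = cos φ cos λ, y = cos φ sin λ, z = sin φ).
The central angle between the endpoints is δ = arccos(p₁·p₂) ≈ 1.591 rad (91.2°). The total great-circle distance is δ·R ≈ 1.591 × 3440 ≈ 5473 nmi, so the target fraction is f = 3000/5473 ≈ 0.548.
Interpolate at f ≈ 0.548 with slerp weights a = sin((1−f)δ)/sin δ ≈ 0.659, b = sin(fδ)/sin δ ≈ 0.766.
p = a·p₁ + b·p₂ ≈ (-0.384, -0.224, 0.896); φ = arcsin(p_z) ≈ 63.61°, λ = atan2(p_y, p_x) ≈ -149.80°.

≈ 64°N, 150°W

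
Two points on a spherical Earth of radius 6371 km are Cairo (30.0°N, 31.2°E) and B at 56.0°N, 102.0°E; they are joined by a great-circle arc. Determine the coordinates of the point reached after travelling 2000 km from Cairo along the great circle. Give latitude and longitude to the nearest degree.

From cos δ = sin φ₁ sin φ₂ + cos φ₁ cos φ₂ cos Δλ, the central angle is δ ≈ 0.960 rad (55.0°). The total great-circle distance is δ·R ≈ 0.960 × 6371 ≈ 6114 km, so the target fraction is f = 2000/6114 ≈ 0.327.
Interpolate at f ≈ 0.327 with slerp weights a = sin((1−f)δ)/sin δ ≈ 0.735, b = sin(fδ)/sin δ ≈ 0.377.
p = a·p₁ + b·p₂ ≈ (0.500, 0.536, 0.680); φ = arcsin(p_z) ≈ 42.84°, λ = atan2(p_y, p_x) ≈ 46.96°.

≈ 43°N, 47°E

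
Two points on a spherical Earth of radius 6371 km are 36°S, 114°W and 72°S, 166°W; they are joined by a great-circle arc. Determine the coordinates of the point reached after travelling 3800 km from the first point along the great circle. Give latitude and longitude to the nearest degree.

Write both endpoints as unit vectors p₁, p₂ with components (cos φ cos λ, cos φ sin λ, sin φ).
The central angle between the endpoints is δ = arccos(p₁·p₂) ≈ 0.777 rad (44.5°). The total great-circle distance is δ·R ≈ 0.777 × 6371 ≈ 4951 km, so the target fraction is f = 3800/4951 ≈ 0.768.
Interpolate at f ≈ 0.768 with slerp weights a = sin((1−f)δ)/sin δ ≈ 0.256, b = sin(fδ)/sin δ ≈ 0.801.
p = a·p₁ + b·p₂ ≈ (-0.325, -0.249, -0.912); φ = arcsin(p_z) ≈ -65.85°, λ = atan2(p_y, p_x) ≈ -142.47°.

≈ 66°S, 142°W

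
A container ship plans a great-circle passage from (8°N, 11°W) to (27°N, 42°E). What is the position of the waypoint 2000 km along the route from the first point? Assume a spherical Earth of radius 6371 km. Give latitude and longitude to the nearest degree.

≈ (16°N, 6°E)

Write both endpoints as unit vectors p₁, p₂ with components (cos φ cos λ, cos φ sin λ, sin φ).
The central angle between the endpoints is δ = arccos(p₁·p₂) ≈ 0.935 rad (53.5°). The total great-circle distance is δ·R ≈ 0.935 × 6371 ≈ 5954 km, so the target fraction is f = 2000/5954 ≈ 0.336.
Interpolate at f ≈ 0.336 with slerp weights a = sin((1−f)δ)/sin δ ≈ 0.723, b = sin(fδ)/sin δ ≈ 0.384.
p = a·p₁ + b·p₂ ≈ (0.957, 0.092, 0.275); φ = arcsin(p_z) ≈ 15.96°, λ = atan2(p_y, p_x) ≈ 5.51°.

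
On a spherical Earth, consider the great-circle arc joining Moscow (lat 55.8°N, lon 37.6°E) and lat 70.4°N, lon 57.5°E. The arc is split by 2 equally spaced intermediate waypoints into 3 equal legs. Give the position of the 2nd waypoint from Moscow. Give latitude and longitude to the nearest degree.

Write both endpoints as unit vectors p₁, p₂ with components (cos φ cos λ, cos φ sin λ, sin φ).
The central angle between the endpoints is δ = arccos(p₁·p₂) ≈ 0.296 rad (17.0°).
Interpolate at f = 2/3 with slerp weights a = sin((1−f)δ)/sin δ ≈ 0.338, b = sin(fδ)/sin δ ≈ 0.672.
p = a·p₁ + b·p₂ ≈ (0.272, 0.306, 0.912); φ = arcsin(p_z) ≈ 65.85°, λ = atan2(p_y, p_x) ≈ 48.41°.

≈ lat 66°N, lon 48°E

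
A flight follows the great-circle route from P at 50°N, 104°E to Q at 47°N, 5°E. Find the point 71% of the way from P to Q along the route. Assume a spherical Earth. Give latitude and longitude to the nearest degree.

The haversine formula gives a central angle δ ≈ 1.057 rad (60.5°) between the endpoints.
Interpolate at f = 0.71 with slerp weights a = sin((1−f)δ)/sin δ ≈ 0.346, b = sin(fδ)/sin δ ≈ 0.783.
p = a·p₁ + b·p₂ ≈ (0.478, 0.263, 0.838); φ = arcsin(p_z) ≈ 56.94°, λ = atan2(p_y, p_x) ≈ 28.78°.

≈ 57°N, 29°E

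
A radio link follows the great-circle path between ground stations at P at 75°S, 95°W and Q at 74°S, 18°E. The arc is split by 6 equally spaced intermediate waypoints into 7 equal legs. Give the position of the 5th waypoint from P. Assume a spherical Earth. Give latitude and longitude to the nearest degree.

From cos δ = sin φ₁ sin φ₂ + cos φ₁ cos φ₂ cos Δλ, the central angle is δ ≈ 0.450 rad (25.8°).
Interpolate at f = 5/7 with slerp weights a = sin((1−f)δ)/sin δ ≈ 0.295, b = sin(fδ)/sin δ ≈ 0.726.
p = a·p₁ + b·p₂ ≈ (0.184, -0.014, -0.983); φ = arcsin(p_z) ≈ -79.38°, λ = atan2(p_y, p_x) ≈ -4.40°.

≈ 79°S, 4°W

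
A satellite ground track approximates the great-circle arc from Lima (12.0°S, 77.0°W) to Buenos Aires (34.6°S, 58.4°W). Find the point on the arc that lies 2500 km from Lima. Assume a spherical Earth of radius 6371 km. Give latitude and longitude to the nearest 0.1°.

Write both endpoints as unit vectors p₁, p₂ with components (cos φ cos λ, cos φ sin λ, sin φ).
The central angle between the endpoints is δ = arccos(p₁·p₂) ≈ 0.492 rad (28.2°). The total great-circle distance is δ·R ≈ 0.492 × 6371 ≈ 3138 km, so the target fraction is f = 2500/3138 ≈ 0.797.
Interpolate at f ≈ 0.797 with slerp weights a = sin((1−f)δ)/sin δ ≈ 0.211, b = sin(fδ)/sin δ ≈ 0.809.
p = a·p₁ + b·p₂ ≈ (0.395, -0.768, -0.503); φ = arcsin(p_z) ≈ -30.21°, λ = atan2(p_y, p_x) ≈ -62.78°.

≈ 30.2°S, 62.8°W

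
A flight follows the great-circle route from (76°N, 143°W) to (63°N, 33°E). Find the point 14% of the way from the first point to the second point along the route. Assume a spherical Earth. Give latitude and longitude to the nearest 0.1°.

≈ (81.7°N, 141.1°W)

The haversine formula gives a central angle δ ≈ 0.715 rad (41.0°) between the endpoints.
Interpolate at f = 0.14 with slerp weights a = sin((1−f)δ)/sin δ ≈ 0.880, b = sin(fδ)/sin δ ≈ 0.152.
p = a·p₁ + b·p₂ ≈ (-0.112, -0.090, 0.990); φ = arcsin(p_z) ≈ 81.73°, λ = atan2(p_y, p_x) ≈ -141.08°.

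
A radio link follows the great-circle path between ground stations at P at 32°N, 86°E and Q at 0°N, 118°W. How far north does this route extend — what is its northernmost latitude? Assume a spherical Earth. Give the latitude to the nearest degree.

The great circle lies in the plane with unit normal n̂ = (p₁ × p₂)/|p₁ × p₂|.
Here n̂_z ≈ +0.546; the vertex latitude is φ_max = arccos|n̂_z| ≈ 56.9°.

≈ 57°N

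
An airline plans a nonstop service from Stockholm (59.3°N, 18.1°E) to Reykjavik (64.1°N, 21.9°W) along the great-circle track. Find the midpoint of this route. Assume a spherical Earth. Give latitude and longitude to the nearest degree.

Write both endpoints as unit vectors p₁, p₂ with components (cos φ cos λ, cos φ sin λ, sin φ).
The central angle between the endpoints is δ = arccos(p₁·p₂) ≈ 0.335 rad (19.2°).
Interpolate at f = 1/2 with slerp weights a = sin((1−f)δ)/sin δ ≈ 0.507, b = sin(fδ)/sin δ ≈ 0.507.
p = a·p₁ + b·p₂ ≈ (0.452, -0.002, 0.892); φ = arcsin(p_z) ≈ 63.15°, λ = atan2(p_y, p_x) ≈ -0.28°.

≈ (63°N, 0°E)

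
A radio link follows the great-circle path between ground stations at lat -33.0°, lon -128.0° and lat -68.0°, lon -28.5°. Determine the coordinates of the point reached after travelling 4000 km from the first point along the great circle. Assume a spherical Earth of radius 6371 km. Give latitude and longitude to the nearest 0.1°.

≈ lat -62.8°, lon -95.9°

Write both endpoints as unit vectors p₁, p₂ with components (cos φ cos λ, cos φ sin λ, sin φ).
The central angle between the endpoints is δ = arccos(p₁·p₂) ≈ 1.101 rad (63.1°). The total great-circle distance is δ·R ≈ 1.101 × 6371 ≈ 7011 km, so the target fraction is f = 4000/7011 ≈ 0.570.
Interpolate at f ≈ 0.570 with slerp weights a = sin((1−f)δ)/sin δ ≈ 0.511, b = sin(fδ)/sin δ ≈ 0.659.
p = a·p₁ + b·p₂ ≈ (-0.047, -0.455, -0.889); φ = arcsin(p_z) ≈ -62.76°, λ = atan2(p_y, p_x) ≈ -95.87°.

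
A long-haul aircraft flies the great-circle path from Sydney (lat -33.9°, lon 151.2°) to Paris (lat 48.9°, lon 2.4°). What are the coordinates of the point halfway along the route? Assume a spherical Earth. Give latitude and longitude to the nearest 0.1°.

≈ lat 24.3°, lon 99.4°

From cos δ = sin φ₁ sin φ₂ + cos φ₁ cos φ₂ cos Δλ, the central angle is δ ≈ 2.662 rad (152.5°).
Interpolate at f = 1/2 with slerp weights a = sin((1−f)δ)/sin δ ≈ 2.104, b = sin(fδ)/sin δ ≈ 2.104.
p = a·p₁ + b·p₂ ≈ (-0.148, 0.899, 0.412); φ = arcsin(p_z) ≈ 24.33°, λ = atan2(p_y, p_x) ≈ 99.37°.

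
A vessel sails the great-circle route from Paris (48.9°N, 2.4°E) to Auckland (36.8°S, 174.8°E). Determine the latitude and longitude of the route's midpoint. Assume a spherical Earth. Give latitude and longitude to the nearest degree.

≈ 42°N, 145°E

Write both endpoints as unit vectors p₁, p₂ with components (cos φ cos λ, cos φ sin λ, sin φ).
The central angle between the endpoints is δ = arccos(p₁·p₂) ≈ 2.909 rad (166.7°).
Interpolate at f = 1/2 with slerp weights a = sin((1−f)δ)/sin δ ≈ 4.316, b = sin(fδ)/sin δ ≈ 4.316.
p = a·p₁ + b·p₂ ≈ (-0.607, 0.432, 0.667); φ = arcsin(p_z) ≈ 41.84°, λ = atan2(p_y, p_x) ≈ 144.56°.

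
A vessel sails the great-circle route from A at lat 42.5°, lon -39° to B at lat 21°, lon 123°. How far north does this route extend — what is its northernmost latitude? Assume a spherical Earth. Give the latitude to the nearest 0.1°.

The great circle lies in the plane with unit normal n̂ = (p₁ × p₂)/|p₁ × p₂|.
Here n̂_z ≈ +0.233; the vertex latitude is φ_max = arccos|n̂_z| ≈ 76.5°.
Check via Clairaut: cos φ_max = |cos φ₁| · sin C = cos(42.5°)·sin(18.5°) ≈ 0.233, again giving ≈ 76.5°.

≈ 76.5°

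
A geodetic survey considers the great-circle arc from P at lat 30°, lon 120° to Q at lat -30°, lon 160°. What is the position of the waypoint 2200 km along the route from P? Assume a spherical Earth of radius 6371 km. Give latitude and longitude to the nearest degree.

≈ lat 14°, lon 132°

Convert each endpoint to a unit vector on the sphere (x = cos φ cos λ, y = cos φ sin λ, z = sin φ).
The central angle between the endpoints is δ = arccos(p₁·p₂) ≈ 1.240 rad (71.1°). The total great-circle distance is δ·R ≈ 1.240 × 6371 ≈ 7902 km, so the target fraction is f = 2200/7902 ≈ 0.278.
Interpolate at f ≈ 0.278 with slerp weights a = sin((1−f)δ)/sin δ ≈ 0.825, b = sin(fδ)/sin δ ≈ 0.358.
p = a·p₁ + b·p₂ ≈ (-0.648, 0.725, 0.233); φ = arcsin(p_z) ≈ 13.50°, λ = atan2(p_y, p_x) ≈ 131.82°.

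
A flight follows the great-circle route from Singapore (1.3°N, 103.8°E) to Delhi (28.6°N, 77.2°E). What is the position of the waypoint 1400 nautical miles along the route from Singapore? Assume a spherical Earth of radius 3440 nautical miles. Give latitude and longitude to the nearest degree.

Write both endpoints as unit vectors p₁, p₂ with components (cos φ cos λ, cos φ sin λ, sin φ).
The central angle between the endpoints is δ = arccos(p₁·p₂) ≈ 0.651 rad (37.3°). The total great-circle distance is δ·R ≈ 0.651 × 3440 ≈ 2238 nmi, so the target fraction is f = 1400/2238 ≈ 0.626.
Interpolate at f ≈ 0.626 with slerp weights a = sin((1−f)δ)/sin δ ≈ 0.398, b = sin(fδ)/sin δ ≈ 0.654.
p = a·p₁ + b·p₂ ≈ (0.032, 0.946, 0.322); φ = arcsin(p_z) ≈ 18.78°, λ = atan2(p_y, p_x) ≈ 88.05°.

≈ 19°N, 88°E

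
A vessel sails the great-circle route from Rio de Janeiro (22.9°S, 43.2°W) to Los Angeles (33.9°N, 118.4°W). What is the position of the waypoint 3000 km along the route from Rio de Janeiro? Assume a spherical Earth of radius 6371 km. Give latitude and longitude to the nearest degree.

The haversine formula gives a central angle δ ≈ 1.593 rad (91.2°) between the endpoints. The total great-circle distance is δ·R ≈ 1.593 × 6371 ≈ 10146 km, so the target fraction is f = 3000/10146 ≈ 0.296.
Interpolate at f ≈ 0.296 with slerp weights a = sin((1−f)δ)/sin δ ≈ 0.901, b = sin(fδ)/sin δ ≈ 0.454.
p = a·p₁ + b·p₂ ≈ (0.426, -0.899, -0.098); φ = arcsin(p_z) ≈ -5.60°, λ = atan2(p_y, p_x) ≈ -64.66°.

≈ 6°S, 65°W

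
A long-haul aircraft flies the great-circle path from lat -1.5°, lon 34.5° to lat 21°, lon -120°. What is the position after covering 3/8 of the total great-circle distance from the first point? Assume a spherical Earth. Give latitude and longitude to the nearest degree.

≈ lat 31°, lon -13°

Convert each endpoint to a unit vector on the sphere (x = cos φ cos λ, y = cos φ sin λ, z = sin φ).
The central angle between the endpoints is δ = arccos(p₁·p₂) ≈ 2.590 rad (148.4°).
Interpolate at f = 3/8 with slerp weights a = sin((1−f)δ)/sin δ ≈ 1.906, b = sin(fδ)/sin δ ≈ 1.576.
p = a·p₁ + b·p₂ ≈ (0.835, -0.195, 0.515); φ = arcsin(p_z) ≈ 30.98°, λ = atan2(p_y, p_x) ≈ -13.12°.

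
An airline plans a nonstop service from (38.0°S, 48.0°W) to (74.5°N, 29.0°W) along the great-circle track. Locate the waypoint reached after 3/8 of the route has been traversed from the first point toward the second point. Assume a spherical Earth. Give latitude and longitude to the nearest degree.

Write both endpoints as unit vectors p₁, p₂ with components (cos φ cos λ, cos φ sin λ, sin φ).
The central angle between the endpoints is δ = arccos(p₁·p₂) ≈ 1.976 rad (113.2°).
Interpolate at f = 3/8 with slerp weights a = sin((1−f)δ)/sin δ ≈ 1.027, b = sin(fδ)/sin δ ≈ 0.734.
p = a·p₁ + b·p₂ ≈ (0.713, -0.697, 0.075); φ = arcsin(p_z) ≈ 4.32°, λ = atan2(p_y, p_x) ≈ -44.33°.

≈ (4°N, 44°W)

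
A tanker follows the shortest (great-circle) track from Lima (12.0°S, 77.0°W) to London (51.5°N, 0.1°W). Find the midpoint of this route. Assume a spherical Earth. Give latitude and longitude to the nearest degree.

The haversine formula gives a central angle δ ≈ 1.596 rad (91.4°) between the endpoints.
Interpolate at f = 1/2 with slerp weights a = sin((1−f)δ)/sin δ ≈ 0.716, b = sin(fδ)/sin δ ≈ 0.716.
p = a·p₁ + b·p₂ ≈ (0.603, -0.683, 0.411); φ = arcsin(p_z) ≈ 24.30°, λ = atan2(p_y, p_x) ≈ -48.55°.

≈ (24°N, 49°W)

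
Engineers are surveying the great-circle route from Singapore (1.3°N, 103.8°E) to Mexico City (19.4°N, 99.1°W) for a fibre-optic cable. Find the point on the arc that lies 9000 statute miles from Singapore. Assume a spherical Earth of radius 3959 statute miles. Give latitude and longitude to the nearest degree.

≈ (31°N, 116°W)

The haversine formula gives a central angle δ ≈ 2.608 rad (149.4°) between the endpoints. The total great-circle distance is δ·R ≈ 2.608 × 3959 ≈ 10326 mi, so the target fraction is f = 9000/10326 ≈ 0.872.
Interpolate at f ≈ 0.872 with slerp weights a = sin((1−f)δ)/sin δ ≈ 0.647, b = sin(fδ)/sin δ ≈ 1.501.
p = a·p₁ + b·p₂ ≈ (-0.378, -0.770, 0.513); φ = arcsin(p_z) ≈ 30.89°, λ = atan2(p_y, p_x) ≈ -116.14°.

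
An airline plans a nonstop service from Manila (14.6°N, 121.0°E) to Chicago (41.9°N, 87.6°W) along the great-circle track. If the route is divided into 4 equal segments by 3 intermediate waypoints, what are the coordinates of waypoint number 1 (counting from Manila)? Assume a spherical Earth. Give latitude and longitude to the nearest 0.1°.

≈ 40.9°N, 136.1°E

Convert each endpoint to a unit vector on the sphere (x = cos φ cos λ, y = cos φ sin λ, z = sin φ).
The central angle between the endpoints is δ = arccos(p₁·p₂) ≈ 2.053 rad (117.6°).
Interpolate at f = 1/4 with slerp weights a = sin((1−f)δ)/sin δ ≈ 1.128, b = sin(fδ)/sin δ ≈ 0.554.
p = a·p₁ + b·p₂ ≈ (-0.545, 0.524, 0.655); φ = arcsin(p_z) ≈ 40.89°, λ = atan2(p_y, p_x) ≈ 136.15°.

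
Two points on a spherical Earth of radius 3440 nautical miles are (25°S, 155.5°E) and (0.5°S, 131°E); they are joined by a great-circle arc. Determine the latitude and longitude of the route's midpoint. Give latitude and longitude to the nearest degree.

Convert each endpoint to a unit vector on the sphere (x = cos φ cos λ, y = cos φ sin λ, z = sin φ).
The central angle between the endpoints is δ = arccos(p₁·p₂) ≈ 0.595 rad (34.1°).
Interpolate at f = 1/2 with slerp weights a = sin((1−f)δ)/sin δ ≈ 0.523, b = sin(fδ)/sin δ ≈ 0.523.
p = a·p₁ + b·p₂ ≈ (-0.774, 0.591, -0.226); φ = arcsin(p_z) ≈ -13.04°, λ = atan2(p_y, p_x) ≈ 142.64°.

≈ (13°S, 143°E)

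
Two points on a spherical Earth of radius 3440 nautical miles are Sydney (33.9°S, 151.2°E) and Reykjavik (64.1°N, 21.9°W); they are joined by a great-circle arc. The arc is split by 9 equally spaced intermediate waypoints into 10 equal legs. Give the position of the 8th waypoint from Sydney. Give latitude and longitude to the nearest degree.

≈ 83°N, 100°E

The haversine formula gives a central angle δ ≈ 2.609 rad (149.5°) between the endpoints.
Interpolate at f = 8/10 with slerp weights a = sin((1−f)δ)/sin δ ≈ 0.982, b = sin(fδ)/sin δ ≈ 1.713.
p = a·p₁ + b·p₂ ≈ (-0.020, 0.114, 0.993); φ = arcsin(p_z) ≈ 83.37°, λ = atan2(p_y, p_x) ≈ 100.02°.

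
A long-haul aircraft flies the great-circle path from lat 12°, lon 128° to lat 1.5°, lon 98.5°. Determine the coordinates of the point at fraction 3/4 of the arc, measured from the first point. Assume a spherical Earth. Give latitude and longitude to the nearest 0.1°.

Convert each endpoint to a unit vector on the sphere (x = cos φ cos λ, y = cos φ sin λ, z = sin φ).
The central angle between the endpoints is δ = arccos(p₁·p₂) ≈ 0.542 rad (31.1°).
Interpolate at f = 3/4 with slerp weights a = sin((1−f)δ)/sin δ ≈ 0.262, b = sin(fδ)/sin δ ≈ 0.767.
p = a·p₁ + b·p₂ ≈ (-0.271, 0.960, 0.075); φ = arcsin(p_z) ≈ 4.27°, λ = atan2(p_y, p_x) ≈ 105.77°.

≈ lat 4.3°, lon 105.8°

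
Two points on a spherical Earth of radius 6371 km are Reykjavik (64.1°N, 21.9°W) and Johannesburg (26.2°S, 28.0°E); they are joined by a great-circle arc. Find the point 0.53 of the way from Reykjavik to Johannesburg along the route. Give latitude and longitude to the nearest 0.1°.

From cos δ = sin φ₁ sin φ₂ + cos φ₁ cos φ₂ cos Δλ, the central angle is δ ≈ 1.716 rad (98.3°).
Interpolate at f = 0.53 with slerp weights a = sin((1−f)δ)/sin δ ≈ 0.730, b = sin(fδ)/sin δ ≈ 0.798.
p = a·p₁ + b·p₂ ≈ (0.928, 0.217, 0.304); φ = arcsin(p_z) ≈ 17.71°, λ = atan2(p_y, p_x) ≈ 13.17°.

≈ 17.7°N, 13.2°E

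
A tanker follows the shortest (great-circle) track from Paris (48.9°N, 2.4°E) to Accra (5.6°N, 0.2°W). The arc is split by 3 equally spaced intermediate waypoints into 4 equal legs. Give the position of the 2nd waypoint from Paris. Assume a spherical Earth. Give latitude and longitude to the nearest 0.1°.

≈ (27.3°N, 0.8°E)

The haversine formula gives a central angle δ ≈ 0.757 rad (43.4°) between the endpoints.
Interpolate at f = 2/4 with slerp weights a = sin((1−f)δ)/sin δ ≈ 0.538, b = sin(fδ)/sin δ ≈ 0.538.
p = a·p₁ + b·p₂ ≈ (0.889, 0.013, 0.458); φ = arcsin(p_z) ≈ 27.26°, λ = atan2(p_y, p_x) ≈ 0.83°.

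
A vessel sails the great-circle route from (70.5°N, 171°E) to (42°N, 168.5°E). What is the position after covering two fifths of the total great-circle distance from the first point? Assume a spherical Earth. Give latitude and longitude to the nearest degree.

≈ (59°N, 170°E)

The haversine formula gives a central angle δ ≈ 0.498 rad (28.5°) between the endpoints.
Interpolate at f = 2/5 with slerp weights a = sin((1−f)δ)/sin δ ≈ 0.616, b = sin(fδ)/sin δ ≈ 0.414.
p = a·p₁ + b·p₂ ≈ (-0.505, 0.094, 0.858); φ = arcsin(p_z) ≈ 59.11°, λ = atan2(p_y, p_x) ≈ 169.50°.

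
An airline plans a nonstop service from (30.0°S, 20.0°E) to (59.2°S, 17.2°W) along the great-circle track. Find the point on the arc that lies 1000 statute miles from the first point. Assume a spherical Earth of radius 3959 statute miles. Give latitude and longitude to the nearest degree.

≈ (42°S, 10°E)

Convert each endpoint to a unit vector on the sphere (x = cos φ cos λ, y = cos φ sin λ, z = sin φ).
The central angle between the endpoints is δ = arccos(p₁·p₂) ≈ 0.672 rad (38.5°). The total great-circle distance is δ·R ≈ 0.672 × 3959 ≈ 2660 mi, so the target fraction is f = 1000/2660 ≈ 0.376.
Interpolate at f ≈ 0.376 with slerp weights a = sin((1−f)δ)/sin δ ≈ 0.654, b = sin(fδ)/sin δ ≈ 0.402.
p = a·p₁ + b·p₂ ≈ (0.729, 0.133, -0.672); φ = arcsin(p_z) ≈ -42.21°, λ = atan2(p_y, p_x) ≈ 10.34°.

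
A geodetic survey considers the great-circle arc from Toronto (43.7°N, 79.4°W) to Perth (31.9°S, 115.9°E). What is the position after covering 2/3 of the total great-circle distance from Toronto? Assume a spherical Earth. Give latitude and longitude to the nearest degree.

Convert each endpoint to a unit vector on the sphere (x = cos φ cos λ, y = cos φ sin λ, z = sin φ).
The central angle between the endpoints is δ = arccos(p₁·p₂) ≈ 2.848 rad (163.2°).
Interpolate at f = 2/3 with slerp weights a = sin((1−f)δ)/sin δ ≈ 2.806, b = sin(fδ)/sin δ ≈ 3.268.
p = a·p₁ + b·p₂ ≈ (-0.839, 0.502, 0.212); φ = arcsin(p_z) ≈ 12.22°, λ = atan2(p_y, p_x) ≈ 149.11°.

≈ 12°N, 149°E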